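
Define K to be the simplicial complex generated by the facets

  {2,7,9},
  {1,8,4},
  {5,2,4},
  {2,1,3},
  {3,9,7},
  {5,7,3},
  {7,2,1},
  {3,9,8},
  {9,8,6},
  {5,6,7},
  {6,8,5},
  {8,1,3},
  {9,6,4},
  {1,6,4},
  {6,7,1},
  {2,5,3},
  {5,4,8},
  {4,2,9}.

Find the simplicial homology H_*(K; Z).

We work with the vertex ordering 1 < 2 < 3 < 4 < 5 < 6 < 7 < 8 < 9. The simplices of K, each written with vertices in increasing order, are:

  0-simplices (9): [1], [2], [3], [4], [5], [6], [7], [8], [9]
  1-simplices (27): (27 of them)
  2-simplices (18): [1,2,3], [1,2,7], [1,3,8], [1,4,6], [1,4,8], [1,6,7], [2,3,5], [2,4,5], [2,4,9], [2,7,9], [3,5,7], [3,7,9], [3,8,9], [4,5,8], [4,6,9], [5,6,7], [5,6,8], [6,8,9]

Hence C_0 ≅ Z^9, C_1 ≅ Z^27, C_2 ≅ Z^18.

Boundary ∂_1: C_1 → C_0 sends each edge [p,q] (with p < q) to q − p. For instance
  ∂[2,3] = [3] − [2].
The resulting 9×27 matrix has rank 8, and its Smith normal form has invariant factors (1,1,1,1,1,1,1,1).

Boundary ∂_2: C_2 → C_1 sends each 2-simplex [p,q,r] to [q,r] − [p,r] + [p,q]. For instance
  ∂[3,5,7] = [5,7] − [3,7] + [3,5],
  ∂[1,3,8] = [3,8] − [1,8] + [1,3].
This gives a 27×18 integer matrix of rank 18; reducing to Smith normal form yields diagonal entries (1,1,1,1,1,1,1,1,1,1,1,1,1,1,1,1,1,2).

Reading off H_k = ker ∂_k / im ∂_{k+1}:

  H_0: rank C_0 − rank ∂_1 = 9 − 8 = 1, and the invariant factors of ∂_1 are all 1, so H_0 ≅ Z.
  H_1: rank ker ∂_1 − rank ∂_2 = (27 − 8) − 18 = 1, and ∂_2 has invariant factor 2 > 1, so H_1 ≅ Z ⊕ Z/2Z.
  H_2: rank ker ∂_2 − rank ∂_3 = (18 − 18) − 0 = 0, and there is no ∂_3, so H_2 ≅ 0.

H_0 ≅ Z,  H_1 ≅ Z ⊕ Z/2Z,  H_2 = 0.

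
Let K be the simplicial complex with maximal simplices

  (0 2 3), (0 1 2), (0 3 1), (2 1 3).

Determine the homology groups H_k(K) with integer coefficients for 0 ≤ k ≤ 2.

Fix the vertex order 0 < 1 < 2 < 3 and write every simplex with vertices in increasing order. Then dim K = 2 and the simplices of K are:

  0-simplices (4): [0], [1], [2], [3]
  1-simplices (6): [0,1], [0,2], [0,3], [1,2], [1,3], [2,3]
  2-simplices (4): [0,1,2], [0,1,3], [0,2,3], [1,2,3]

giving chain groups C_0 ≅ Z^4, C_1 ≅ Z^6, C_2 ≅ Z^4.

∂_1: C_1 → C_0 maps an edge to its endpoints' difference, ∂[p,q] = q − p.
This gives a 4×6 integer matrix of rank 3; reducing to Smith normal form yields diagonal entries (1,1,1).

∂_2: C_2 → C_1 sends each 2-simplex [p,q,r] to [q,r] − [p,r] + [p,q]. For instance
  ∂[0,1,2] = [1,2] − [0,2] + [0,1],
  ∂[0,1,3] = [1,3] − [0,3] + [0,1].
The resulting 6×4 matrix has rank 3, and its Smith normal form has invariant factors (1,1,1).

From H_k ≅ ker(∂_k) / im(∂_{k+1}) we obtain:

  H_0: rank C_0 − rank ∂_1 = 4 − 3 = 1, and the invariant factors of ∂_1 are all 1, so H_0 = Z.
  H_1: rank ker ∂_1 − rank ∂_2 = (6 − 3) − 3 = 0, and the invariant factors of ∂_2 are all 1, so H_1 = 0.
  H_2: rank ker ∂_2 − rank ∂_3 = (4 − 3) − 0 = 1, and there is no ∂_3, so H_2 = Z.

As a check, the Euler characteristic is 4 − 6 + 4 = 2, which agrees with 1 − 0 + 1 = 2.
(K is a triangulation of the 2-sphere S^2.)

H_0 = Z,  H_1 = 0,  H_2 = Z.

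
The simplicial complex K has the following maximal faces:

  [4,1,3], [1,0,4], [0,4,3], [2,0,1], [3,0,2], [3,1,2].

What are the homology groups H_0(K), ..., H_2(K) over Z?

Order the vertices as 0 < 1 < 2 < 3 < 4. Listing each simplex with vertices in this order, K has dimension 2 with simplices:

  0-simplices (5): [0], [1], [2], [3], [4]
  1-simplices (9): [0,1], [0,2], [0,3], [0,4], [1,2], [1,3], [1,4], [2,3], [3,4]
  2-simplices (6): [0,1,2], [0,1,4], [0,2,3], [0,3,4], [1,2,3], [1,3,4]

so the chain groups are C_0 ≅ Z^5, C_1 ≅ Z^9, C_2 ≅ Z^6.

The boundary map ∂_1: C_1 → C_0 is given by ∂[p,q] = [q] − [p]. For instance
  ∂[0,1] = [1] − [0].
As a 5×9 matrix over Z this has rank 4, with invariant factors (1,1,1,1).

The boundary map ∂_2: C_2 → C_1 sends each 2-simplex [p,q,r] to [q,r] − [p,r] + [p,q]. For instance
  ∂[1,3,4] = [3,4] − [1,4] + [1,3],
  ∂[1,2,3] = [2,3] − [1,3] + [1,2].
The resulting 9×6 matrix has rank 5, and its Smith normal form has invariant factors (1,1,1,1,1).

Computing H_k = (kernel of ∂_k) / (image of ∂_{k+1}):

  H_0: rank C_0 − rank ∂_1 = 5 − 4 = 1, and the invariant factors of ∂_1 are all 1, so H_0 ≅ Z.
  H_1: rank ker ∂_1 − rank ∂_2 = (9 − 4) − 5 = 0, and the invariant factors of ∂_2 are all 1, so H_1 ≅ 0.
  H_2: rank ker ∂_2 − rank ∂_3 = (6 − 5) − 0 = 1, and there is no ∂_3, so H_2 ≅ Z.

As a check, the Euler characteristic is 5 − 9 + 6 = 2, which agrees with 1 − 0 + 1 = 2.
(K is a triangulation of the 2-sphere S^2.)

H_0 = Z,  H_1 = 0,  H_2 = Z.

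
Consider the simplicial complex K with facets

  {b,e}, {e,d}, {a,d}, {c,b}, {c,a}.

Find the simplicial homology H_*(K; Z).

Order the vertices as a < b < c < d < e. Listing each simplex with vertices in this order, K has dimension 1 with simplices:

  0-simplices (5): a, b, c, d, e
  1-simplices (5): ac, ad, bc, be, de

so the chain groups are C_0 ≅ Z^5, C_1 ≅ Z^5.

The boundary map ∂_1: C_1 → C_0 sends each edge [p,q] (with p < q) to q − p.
This gives a 5×5 integer matrix of rank 4; reducing to Smith normal form yields diagonal entries (1,1,1,1).

From H_k ≅ ker(∂_k) / im(∂_{k+1}) we obtain:

  H_0: rank C_0 − rank ∂_1 = 5 − 4 = 1, and the invariant factors of ∂_1 are all 1, so H_0 = Z.
  H_1: rank ker ∂_1 − rank ∂_2 = (5 − 4) − 0 = 1, and there is no ∂_2, so H_1 = Z.

(K is a triangulation of the circle S^1.)

H_0 ≅ Z,  H_1 ≅ Z.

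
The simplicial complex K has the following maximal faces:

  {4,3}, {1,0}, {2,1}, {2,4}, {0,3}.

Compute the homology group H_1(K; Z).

H_1 ≅ Z.

We work with the vertex ordering 0 < 1 < 2 < 3 < 4. The simplices of K, each written with vertices in increasing order, are:

  0-simplices (5): [0], [1], [2], [3], [4]
  1-simplices (5): [0,1], [0,3], [1,2], [2,4], [3,4]

Hence C_0 ≅ Z^5, C_1 ≅ Z^5.

The boundary map ∂_1: C_1 → C_0 maps an edge to its endpoints' difference, ∂[p,q] = q − p. For instance
  ∂[0,3] = [3] − [0].
This gives a 5×5 integer matrix of rank 4; reducing to Smith normal form yields diagonal entries (1,1,1,1).

Reading off H_k = ker ∂_k / im ∂_{k+1}:

  H_1: rank ker ∂_1 − rank ∂_2 = (5 − 4) − 0 = 1, and there is no ∂_2, so H_1 = Z.

(K is a triangulation of the circle S^1.)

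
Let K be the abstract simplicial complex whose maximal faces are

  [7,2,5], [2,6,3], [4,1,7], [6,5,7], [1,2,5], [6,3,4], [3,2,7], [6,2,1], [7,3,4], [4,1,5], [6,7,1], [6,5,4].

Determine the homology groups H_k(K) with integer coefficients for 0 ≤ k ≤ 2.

Take the total order 1 < 2 < 3 < 4 < 5 < 6 < 7 on the vertex set. Then K (dimension 2) consists of the simplices:

  0-simplices (7): [1], [2], [3], [4], [5], [6], [7]
  1-simplices (18): [1,2], [1,4], [1,5], [1,6], [1,7], [2,3], [2,5], [2,6], [2,7], [3,4], [3,6], [3,7], [4,5], [4,6], [4,7], [5,6], [5,7], [6,7]
  2-simplices (12): [1,2,5], [1,2,6], [1,4,5], [1,4,7], [1,6,7], [2,3,6], [2,3,7], [2,5,7], [3,4,6], [3,4,7], [4,5,6], [5,6,7]

so the chain groups are C_0 ≅ Z^7, C_1 ≅ Z^18, C_2 ≅ Z^12.

Boundary ∂_1: C_1 → C_0 sends each edge [p,q] (with p < q) to q − p. For instance
  ∂[3,6] = [6] − [3].
As a 7×18 matrix over Z this has rank 6, with invariant factors (1,1,1,1,1,1).

The boundary map ∂_2: C_2 → C_1 sends each 2-simplex [p,q,r] to [q,r] − [p,r] + [p,q]. For instance
  ∂[3,4,7] = [4,7] − [3,7] + [3,4],
  ∂[2,5,7] = [5,7] − [2,7] + [2,5].
The 18×12 boundary matrix has rank 12 and Smith normal form diag(1,1,1,1,1,1,1,1,1,1,1,2).

Now H_k = ker ∂_k / im ∂_{k+1}, so:

  H_0: rank C_0 − rank ∂_1 = 7 − 6 = 1, and the invariant factors of ∂_1 are all 1, so H_0 = Z.
  H_1: rank ker ∂_1 − rank ∂_2 = (18 − 6) − 12 = 0, and ∂_2 has invariant factor 2 > 1, so H_1 = Z/2.
  H_2: rank ker ∂_2 − rank ∂_3 = (12 − 12) − 0 = 0, and there is no ∂_3, so H_2 = 0.

As a check, the Euler characteristic is 7 − 18 + 12 = 1, which agrees with 1 − 0 + 0 = 1.

H_0 = Z,  H_1 = Z/2,  H_2 = 0.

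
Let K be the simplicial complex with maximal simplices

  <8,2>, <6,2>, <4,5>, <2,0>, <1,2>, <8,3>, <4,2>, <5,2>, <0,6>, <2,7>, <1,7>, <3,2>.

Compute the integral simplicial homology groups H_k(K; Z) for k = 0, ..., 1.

H_0 = Z,  H_1 = Z^4.

Take the total order 0 < 1 < 2 < 3 < 4 < 5 < 6 < 7 < 8 on the vertex set. Then K (dimension 1) consists of the simplices:

  0-simplices (9): [0], [1], [2], [3], [4], [5], [6], [7], [8]
  1-simplices (12): [0,2], [0,6], [1,2], [1,7], [2,3], [2,4], [2,5], [2,6], [2,7], [2,8], [3,8], [4,5]

so the chain groups are C_0 ≅ Z^9, C_1 ≅ Z^12.

The boundary map ∂_1: C_1 → C_0 sends each edge [p,q] (with p < q) to q − p. For instance
  ∂[2,5] = [5] − [2].
As a 9×12 matrix over Z this has rank 8, with invariant factors (1,1,1,1,1,1,1,1).

From H_k ≅ ker(∂_k) / im(∂_{k+1}) we obtain:

  H_0: rank C_0 − rank ∂_1 = 9 − 8 = 1, and the invariant factors of ∂_1 are all 1, so H_0 = Z.
  H_1: rank ker ∂_1 − rank ∂_2 = (12 − 8) − 0 = 4, and there is no ∂_2, so H_1 = Z^4.

As a check, the Euler characteristic is 9 − 12 = -3, which agrees with 1 − 4 = -3.
(K is a triangulation of a wedge of 4 circles.)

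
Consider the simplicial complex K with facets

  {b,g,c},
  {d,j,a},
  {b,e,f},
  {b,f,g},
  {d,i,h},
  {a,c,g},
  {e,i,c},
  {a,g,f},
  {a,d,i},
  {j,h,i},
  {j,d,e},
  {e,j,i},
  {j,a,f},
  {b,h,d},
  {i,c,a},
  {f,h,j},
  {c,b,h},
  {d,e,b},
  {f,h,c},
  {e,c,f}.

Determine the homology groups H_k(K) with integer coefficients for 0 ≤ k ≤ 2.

H_0 = Z,  H_1 = Z ⊕ Z/2Z,  H_2 = 0.

We work with the vertex ordering a < b < c < d < e < f < g < h < i < j. The simplices of K, each written with vertices in increasing order, are:

  0-simplices (10): a, b, c, d, e, f, g, h, i, j
  1-simplices (30): ac, ad, af, ag, ai, aj, bc, bd, be, bf, bg, bh, ce, cf, cg, ch, ci, de, dh, di, dj, ef, ei, ej, fg, fh, fj, hi, hj, ij
  2-simplices (20): acg, aci, adi, adj, afg, afj, bcg, bch, bde, bdh, bef, bfg, cef, cei, cfh, dej, dhi, eij, fhj, hij

giving chain groups C_0 ≅ Z^10, C_1 ≅ Z^30, C_2 ≅ Z^20.

Boundary ∂_1: C_1 → C_0 sends each edge [p,q] (with p < q) to q − p. For instance
  ∂ei = i − e.
This gives a 10×30 integer matrix of rank 9; reducing to Smith normal form yields diagonal entries (1,1,1,1,1,1,1,1,1).

The boundary map ∂_2: C_2 → C_1 maps a triangle to the signed sum of its edges. For instance
  ∂bch = ch − bh + bc,
  ∂dhi = hi − di + dh.
The resulting 30×20 matrix has rank 20, and its Smith normal form has invariant factors (1,1,1,1,1,1,1,1,1,1,1,1,1,1,1,1,1,1,1,2).

Computing H_k = (kernel of ∂_k) / (image of ∂_{k+1}):

  H_0: rank C_0 − rank ∂_1 = 10 − 9 = 1, and the invariant factors of ∂_1 are all 1, so H_0 ≅ Z.
  H_1: rank ker ∂_1 − rank ∂_2 = (30 − 9) − 20 = 1, and ∂_2 has invariant factor 2 > 1, so H_1 ≅ Z ⊕ Z/2Z.
  H_2: rank ker ∂_2 − rank ∂_3 = (20 − 20) − 0 = 0, and there is no ∂_3, so H_2 ≅ 0.

As a check, the Euler characteristic is 10 − 30 + 20 = 0, which agrees with 1 − 1 + 0 = 0.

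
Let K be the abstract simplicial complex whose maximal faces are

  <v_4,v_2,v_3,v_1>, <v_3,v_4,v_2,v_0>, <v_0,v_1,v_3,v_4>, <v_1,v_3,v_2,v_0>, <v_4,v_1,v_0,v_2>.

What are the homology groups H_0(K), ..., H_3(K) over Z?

H_0 ≅ Z,  H_1 = 0,  H_2 = 0,  H_3 ≅ Z.

We work with the vertex ordering v_0 < v_1 < v_2 < v_3 < v_4. The simplices of K, each written with vertices in increasing order, are:

  0-simplices (5): [v_0], [v_1], [v_2], [v_3], [v_4]
  1-simplices (10): [v_0,v_1], [v_0,v_2], [v_0,v_3], [v_0,v_4], [v_1,v_2], [v_1,v_3], [v_1,v_4], [v_2,v_3], [v_2,v_4], [v_3,v_4]
  2-simplices (10): [v_0,v_1,v_2], [v_0,v_1,v_3], [v_0,v_1,v_4], [v_0,v_2,v_3], [v_0,v_2,v_4], [v_0,v_3,v_4], [v_1,v_2,v_3], [v_1,v_2,v_4], [v_1,v_3,v_4], [v_2,v_3,v_4]
  3-simplices (5): [v_0,v_1,v_2,v_3], [v_0,v_1,v_2,v_4], [v_0,v_1,v_3,v_4], [v_0,v_2,v_3,v_4], [v_1,v_2,v_3,v_4]

Hence C_0 ≅ Z^5, C_1 ≅ Z^10, C_2 ≅ Z^10, C_3 ≅ Z^5.

∂_1: C_1 → C_0 is given by ∂[p,q] = [q] − [p]. For instance
  ∂[v_2,v_4] = [v_4] − [v_2].
This gives a 5×10 integer matrix of rank 4; reducing to Smith normal form yields diagonal entries (1,1,1,1).

∂_2: C_2 → C_1 acts by ∂[p,q,r] = [q,r] − [p,r] + [p,q]. For instance
  ∂[v_1,v_2,v_3] = [v_2,v_3] − [v_1,v_3] + [v_1,v_2],
  ∂[v_1,v_2,v_4] = [v_2,v_4] − [v_1,v_4] + [v_1,v_2].
As a 10×10 matrix over Z this has rank 6, with invariant factors (1,1,1,1,1,1).

Boundary ∂_3: C_3 → C_2 sends each 3-simplex σ to the alternating sum Σ_i (−1)^i (σ with its i-th vertex removed). For instance
  ∂[v_0,v_1,v_3,v_4] = [v_1,v_3,v_4] − [v_0,v_3,v_4] + [v_0,v_1,v_4] − [v_0,v_1,v_3],
  ∂[v_0,v_1,v_2,v_4] = [v_1,v_2,v_4] − [v_0,v_2,v_4] + [v_0,v_1,v_4] − [v_0,v_1,v_2].
This gives a 10×5 integer matrix of rank 4; reducing to Smith normal form yields diagonal entries (1,1,1,1).

From H_k ≅ ker(∂_k) / im(∂_{k+1}) we obtain:

  H_0: rank C_0 − rank ∂_1 = 5 − 4 = 1, and the invariant factors of ∂_1 are all 1, so H_0 = Z.
  H_1: rank ker ∂_1 − rank ∂_2 = (10 − 4) − 6 = 0, and the invariant factors of ∂_2 are all 1, so H_1 = 0.
  H_2: rank ker ∂_2 − rank ∂_3 = (10 − 6) − 4 = 0, and the invariant factors of ∂_3 are all 1, so H_2 = 0.
  H_3: rank ker ∂_3 − rank ∂_4 = (5 − 4) − 0 = 1, and there is no ∂_4, so H_3 = Z.

(K is a triangulation of the 3-sphere S^3.)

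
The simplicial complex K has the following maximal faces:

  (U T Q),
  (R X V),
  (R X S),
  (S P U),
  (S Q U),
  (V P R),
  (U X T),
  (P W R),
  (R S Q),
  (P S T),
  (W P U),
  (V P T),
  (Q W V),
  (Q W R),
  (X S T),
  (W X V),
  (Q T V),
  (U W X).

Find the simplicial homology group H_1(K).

H_1 = Z ⊕ Z/2.

Order the vertices as P < Q < R < S < T < U < V < W < X. Listing each simplex with vertices in this order, K has dimension 2 with simplices:

  0-simplices (9): P, Q, R, S, T, U, V, W, X
  1-simplices (27): PR, PS, PT, PU, PV, PW, QR, QS, QT, QU, QV, QW, RS, RV, RW, RX, ST, SU, SX, TU, TV, TX, UW, UX, VW, VX, WX
  2-simplices (18): PRV, PRW, PST, PSU, PTV, PUW, QRS, QRW, QSU, QTU, QTV, QVW, RSX, RVX, STX, TUX, UWX, VWX

giving chain groups C_0 ≅ Z^9, C_1 ≅ Z^27, C_2 ≅ Z^18.

Boundary ∂_1: C_1 → C_0 is given by ∂[p,q] = [q] − [p]. For instance
  ∂PT = T − P.
As a 9×27 matrix over Z this has rank 8, with invariant factors (1,1,1,1,1,1,1,1).

The boundary map ∂_2: C_2 → C_1 maps a triangle to the signed sum of its edges. For instance
  ∂QSU = SU − QU + QS,
  ∂PRW = RW − PW + PR.
This gives a 27×18 integer matrix of rank 18; reducing to Smith normal form yields diagonal entries (1,1,1,1,1,1,1,1,1,1,1,1,1,1,1,1,1,2).

From H_k ≅ ker(∂_k) / im(∂_{k+1}) we obtain:

  H_1: rank ker ∂_1 − rank ∂_2 = (27 − 8) − 18 = 1, and ∂_2 has invariant factor 2 > 1, so H_1 = Z ⊕ Z/2.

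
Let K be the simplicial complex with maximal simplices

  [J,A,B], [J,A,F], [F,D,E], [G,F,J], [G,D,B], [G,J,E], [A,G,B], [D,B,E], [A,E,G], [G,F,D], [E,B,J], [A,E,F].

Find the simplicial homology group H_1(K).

K has 7 vertices, 18 edges, 12 triangles.
rank ∂_1 = 6, rank ∂_2 = 12 ⇒ b_1 = 18 − 6 − 12 = 0; ∂_2 has invariant factor(s) [2] giving torsion. So H_1 = Z/2.

H_1 = Z/2.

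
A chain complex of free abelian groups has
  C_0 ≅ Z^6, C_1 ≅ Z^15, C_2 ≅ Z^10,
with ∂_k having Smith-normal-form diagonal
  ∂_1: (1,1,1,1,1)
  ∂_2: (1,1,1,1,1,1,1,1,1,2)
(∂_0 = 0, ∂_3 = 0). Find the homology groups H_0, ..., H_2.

H_0 = Z,  H_1 = Z/2,  H_2 = 0.

H_0: b_0 = 6 − 0 − 5 = 1; torsion from ∂_1 factors > 1: none. So H_0 = Z.
H_1: b_1 = 15 − 5 − 10 = 0; torsion from ∂_2 factors > 1: [2]. So H_1 = Z/2.
H_2: b_2 = 10 − 10 − 0 = 0; torsion from ∂_3 factors > 1: none. So H_2 = 0.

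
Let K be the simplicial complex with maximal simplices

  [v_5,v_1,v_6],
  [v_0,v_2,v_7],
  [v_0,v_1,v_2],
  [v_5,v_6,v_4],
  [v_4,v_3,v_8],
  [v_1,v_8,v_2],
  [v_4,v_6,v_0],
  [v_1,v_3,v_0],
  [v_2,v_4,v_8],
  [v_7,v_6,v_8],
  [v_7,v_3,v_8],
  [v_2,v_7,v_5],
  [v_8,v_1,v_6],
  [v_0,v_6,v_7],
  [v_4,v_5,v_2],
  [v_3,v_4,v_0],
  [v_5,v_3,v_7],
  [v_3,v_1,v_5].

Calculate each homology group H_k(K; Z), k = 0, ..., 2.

Take the total order v_0 < v_1 < v_2 < v_3 < v_4 < v_5 < v_6 < v_7 < v_8 on the vertex set. Then K (dimension 2) consists of the simplices:

  0-simplices (9): [v_0], [v_1], [v_2], [v_3], [v_4], [v_5], [v_6], [v_7], [v_8]
  1-simplices (27): (27 of them)
  2-simplices (18): (18 of them)

so the chain groups are C_0 ≅ Z^9, C_1 ≅ Z^27, C_2 ≅ Z^18.

The boundary map ∂_1: C_1 → C_0 sends each edge [p,q] (with p < q) to q − p. For instance
  ∂[v_1,v_3] = [v_3] − [v_1].
The resulting 9×27 matrix has rank 8, and its Smith normal form has invariant factors (1,1,1,1,1,1,1,1).

Boundary ∂_2: C_2 → C_1 acts by ∂[p,q,r] = [q,r] − [p,r] + [p,q]. For instance
  ∂[v_1,v_2,v_8] = [v_2,v_8] − [v_1,v_8] + [v_1,v_2],
  ∂[v_3,v_5,v_7] = [v_5,v_7] − [v_3,v_7] + [v_3,v_5].
This gives a 27×18 integer matrix of rank 17; reducing to Smith normal form yields diagonal entries (1,1,1,1,1,1,1,1,1,1,1,1,1,1,1,1,1).

Computing H_k = (kernel of ∂_k) / (image of ∂_{k+1}):

  H_0: rank C_0 − rank ∂_1 = 9 − 8 = 1, and the invariant factors of ∂_1 are all 1, so H_0 = Z.
  H_1: rank ker ∂_1 − rank ∂_2 = (27 − 8) − 17 = 2, and the invariant factors of ∂_2 are all 1, so H_1 = Z^2.
  H_2: rank ker ∂_2 − rank ∂_3 = (18 − 17) − 0 = 1, and there is no ∂_3, so H_2 = Z.

H_0 = Z,  H_1 = Z^2,  H_2 = Z.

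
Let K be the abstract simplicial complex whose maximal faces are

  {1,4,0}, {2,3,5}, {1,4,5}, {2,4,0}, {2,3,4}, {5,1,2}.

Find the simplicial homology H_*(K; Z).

H_0 = Z,  H_1 = Z,  H_2 = 0.

Order the vertices as 0 < 1 < 2 < 3 < 4 < 5. Listing each simplex with vertices in this order, K has dimension 2 with simplices:

  0-simplices (6): [0], [1], [2], [3], [4], [5]
  1-simplices (12): [0,1], [0,2], [0,4], [1,2], [1,4], [1,5], [2,3], [2,4], [2,5], [3,4], [3,5], [4,5]
  2-simplices (6): [0,1,4], [0,2,4], [1,2,5], [1,4,5], [2,3,4], [2,3,5]

so the chain groups are C_0 ≅ Z^6, C_1 ≅ Z^12, C_2 ≅ Z^6.

The boundary map ∂_1: C_1 → C_0 maps an edge to its endpoints' difference, ∂[p,q] = q − p. For instance
  ∂[0,2] = [2] − [0].
As a 6×12 matrix over Z this has rank 5, with invariant factors (1,1,1,1,1).

The boundary map ∂_2: C_2 → C_1 maps a triangle to the signed sum of its edges. For instance
  ∂[0,1,4] = [1,4] − [0,4] + [0,1],
  ∂[0,2,4] = [2,4] − [0,4] + [0,2].
The resulting 12×6 matrix has rank 6, and its Smith normal form has invariant factors (1,1,1,1,1,1).

Reading off H_k = ker ∂_k / im ∂_{k+1}:

  H_0: rank C_0 − rank ∂_1 = 6 − 5 = 1, and the invariant factors of ∂_1 are all 1, so H_0 = Z.
  H_1: rank ker ∂_1 − rank ∂_2 = (12 − 5) − 6 = 1, and the invariant factors of ∂_2 are all 1, so H_1 = Z.
  H_2: rank ker ∂_2 − rank ∂_3 = (6 − 6) − 0 = 0, and there is no ∂_3, so H_2 = 0.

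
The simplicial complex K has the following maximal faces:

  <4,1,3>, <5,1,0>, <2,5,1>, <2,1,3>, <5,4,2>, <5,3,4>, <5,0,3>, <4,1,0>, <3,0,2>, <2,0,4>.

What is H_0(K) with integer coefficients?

Fix the vertex order 0 < 1 < 2 < 3 < 4 < 5 and write every simplex with vertices in increasing order. Then dim K = 2 and the simplices of K are:

  0-simplices (6): [0], [1], [2], [3], [4], [5]
  1-simplices (15): [0,1], [0,2], [0,3], [0,4], [0,5], [1,2], [1,3], [1,4], [1,5], [2,3], [2,4], [2,5], [3,4], [3,5], [4,5]
  2-simplices (10): [0,1,4], [0,1,5], [0,2,3], [0,2,4], [0,3,5], [1,2,3], [1,2,5], [1,3,4], [2,4,5], [3,4,5]

so the chain groups are C_0 ≅ Z^6, C_1 ≅ Z^15, C_2 ≅ Z^10.

∂_1: C_1 → C_0 maps an edge to its endpoints' difference, ∂[p,q] = q − p.
The 6×15 boundary matrix has rank 5 and Smith normal form diag(1,1,1,1,1).

The boundary map ∂_2: C_2 → C_1 acts by ∂[p,q,r] = [q,r] − [p,r] + [p,q]. For instance
  ∂[0,1,5] = [1,5] − [0,5] + [0,1],
  ∂[1,3,4] = [3,4] − [1,4] + [1,3].
The resulting 15×10 matrix has rank 10, and its Smith normal form has invariant factors (1,1,1,1,1,1,1,1,1,2).

Computing H_k = (kernel of ∂_k) / (image of ∂_{k+1}):

  H_0: rank C_0 − rank ∂_1 = 6 − 5 = 1, and the invariant factors of ∂_1 are all 1, so H_0 = Z.

H_0 ≅ Z.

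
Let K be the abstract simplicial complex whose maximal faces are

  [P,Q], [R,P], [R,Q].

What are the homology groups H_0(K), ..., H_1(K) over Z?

H_0 = Z,  H_1 = Z.

K has 3 vertices, 3 edges.
rank ∂_0 = 0, rank ∂_1 = 2 ⇒ b_0 = 3 − 0 − 2 = 1; all invariant factors of ∂_1 are 1 so no torsion. So H_0 = Z.
rank ∂_1 = 2, rank ∂_2 = 0 ⇒ b_1 = 3 − 2 − 0 = 1. So H_1 = Z.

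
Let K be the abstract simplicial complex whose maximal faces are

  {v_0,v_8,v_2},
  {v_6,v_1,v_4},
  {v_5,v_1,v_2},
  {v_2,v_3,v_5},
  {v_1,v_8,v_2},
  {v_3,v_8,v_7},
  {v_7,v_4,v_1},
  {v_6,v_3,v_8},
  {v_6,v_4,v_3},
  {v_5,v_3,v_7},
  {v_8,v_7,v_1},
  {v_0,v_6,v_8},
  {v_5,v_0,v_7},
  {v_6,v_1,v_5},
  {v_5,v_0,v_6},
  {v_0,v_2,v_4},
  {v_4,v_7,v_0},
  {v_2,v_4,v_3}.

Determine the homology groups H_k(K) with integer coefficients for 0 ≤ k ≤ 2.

H_0 = Z,  H_1 = Z^2,  H_2 = Z.

Take the total order v_0 < v_1 < v_2 < v_3 < v_4 < v_5 < v_6 < v_7 < v_8 on the vertex set. Then K (dimension 2) consists of the simplices:

  0-simplices (9): [v_0], [v_1], [v_2], [v_3], [v_4], [v_5], [v_6], [v_7], [v_8]
  1-simplices (27): (27 of them)
  2-simplices (18): (18 of them)

Hence C_0 ≅ Z^9, C_1 ≅ Z^27, C_2 ≅ Z^18.

Boundary ∂_1: C_1 → C_0 sends each edge [p,q] (with p < q) to q − p. For instance
  ∂[v_2,v_3] = [v_3] − [v_2].
This gives a 9×27 integer matrix of rank 8; reducing to Smith normal form yields diagonal entries (1,1,1,1,1,1,1,1).

∂_2: C_2 → C_1 sends each 2-simplex [p,q,r] to [q,r] − [p,r] + [p,q]. For instance
  ∂[v_2,v_3,v_4] = [v_3,v_4] − [v_2,v_4] + [v_2,v_3],
  ∂[v_0,v_4,v_7] = [v_4,v_7] − [v_0,v_7] + [v_0,v_4].
This gives a 27×18 integer matrix of rank 17; reducing to Smith normal form yields diagonal entries (1,1,1,1,1,1,1,1,1,1,1,1,1,1,1,1,1).

From H_k ≅ ker(∂_k) / im(∂_{k+1}) we obtain:

  H_0: rank C_0 − rank ∂_1 = 9 − 8 = 1, and the invariant factors of ∂_1 are all 1, so H_0 = Z.
  H_1: rank ker ∂_1 − rank ∂_2 = (27 − 8) − 17 = 2, and the invariant factors of ∂_2 are all 1, so H_1 = Z^2.
  H_2: rank ker ∂_2 − rank ∂_3 = (18 − 17) − 0 = 1, and there is no ∂_3, so H_2 = Z.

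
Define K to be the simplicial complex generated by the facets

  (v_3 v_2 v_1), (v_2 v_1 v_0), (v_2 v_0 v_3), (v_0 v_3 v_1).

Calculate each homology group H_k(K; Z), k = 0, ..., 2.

H_0 ≅ Z,  H_1 = 0,  H_2 ≅ Z.

Take the total order v_0 < v_1 < v_2 < v_3 on the vertex set. Then K (dimension 2) consists of the simplices:

  0-simplices (4): [v_0], [v_1], [v_2], [v_3]
  1-simplices (6): [v_0,v_1], [v_0,v_2], [v_0,v_3], [v_1,v_2], [v_1,v_3], [v_2,v_3]
  2-simplices (4): [v_0,v_1,v_2], [v_0,v_1,v_3], [v_0,v_2,v_3], [v_1,v_2,v_3]

so the chain groups are C_0 ≅ Z^4, C_1 ≅ Z^6, C_2 ≅ Z^4.

Boundary ∂_1: C_1 → C_0 is given by ∂[p,q] = [q] − [p].
The 4×6 boundary matrix has rank 3 and Smith normal form diag(1,1,1).

∂_2: C_2 → C_1 maps a triangle to the signed sum of its edges. For instance
  ∂[v_1,v_2,v_3] = [v_2,v_3] − [v_1,v_3] + [v_1,v_2],
  ∂[v_0,v_1,v_3] = [v_1,v_3] − [v_0,v_3] + [v_0,v_1].
As a 6×4 matrix over Z this has rank 3, with invariant factors (1,1,1).

Reading off H_k = ker ∂_k / im ∂_{k+1}:

  H_0: rank C_0 − rank ∂_1 = 4 − 3 = 1, and the invariant factors of ∂_1 are all 1, so H_0 ≅ Z.
  H_1: rank ker ∂_1 − rank ∂_2 = (6 − 3) − 3 = 0, and the invariant factors of ∂_2 are all 1, so H_1 ≅ 0.
  H_2: rank ker ∂_2 − rank ∂_3 = (4 − 3) − 0 = 1, and there is no ∂_3, so H_2 ≅ Z.

As a check, the Euler characteristic is 4 − 6 + 4 = 2, which agrees with 1 − 0 + 1 = 2.
(K is a triangulation of the 2-sphere S^2.)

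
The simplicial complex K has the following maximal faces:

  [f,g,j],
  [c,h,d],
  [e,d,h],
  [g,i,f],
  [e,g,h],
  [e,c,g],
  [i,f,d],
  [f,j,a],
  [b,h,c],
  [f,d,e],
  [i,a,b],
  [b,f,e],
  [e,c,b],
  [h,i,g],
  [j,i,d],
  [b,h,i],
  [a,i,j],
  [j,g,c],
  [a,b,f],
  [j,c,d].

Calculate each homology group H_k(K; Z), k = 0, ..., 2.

Take the total order a < b < c < d < e < f < g < h < i < j on the vertex set. Then K (dimension 2) consists of the simplices:

  0-simplices (10): a, b, c, d, e, f, g, h, i, j
  1-simplices (30): ab, af, ai, aj, bc, be, bf, bh, bi, cd, ce, cg, ch, cj, de, df, dh, di, dj, ef, eg, eh, fg, fi, fj, gh, gi, gj, hi, ij
  2-simplices (20): abf, abi, afj, aij, bce, bch, bef, bhi, cdh, cdj, ceg, cgj, def, deh, dfi, dij, egh, fgi, fgj, ghi

giving chain groups C_0 ≅ Z^10, C_1 ≅ Z^30, C_2 ≅ Z^20.

The boundary map ∂_1: C_1 → C_0 is given by ∂[p,q] = [q] − [p]. For instance
  ∂eg = g − e.
This gives a 10×30 integer matrix of rank 9; reducing to Smith normal form yields diagonal entries (1,1,1,1,1,1,1,1,1).

∂_2: C_2 → C_1 sends each 2-simplex [p,q,r] to [q,r] − [p,r] + [p,q]. For instance
  ∂fgj = gj − fj + fg,
  ∂aij = ij − aj + ai.
The 30×20 boundary matrix has rank 20 and Smith normal form diag(1,1,1,1,1,1,1,1,1,1,1,1,1,1,1,1,1,1,1,2).

From H_k ≅ ker(∂_k) / im(∂_{k+1}) we obtain:

  H_0: rank C_0 − rank ∂_1 = 10 − 9 = 1, and the invariant factors of ∂_1 are all 1, so H_0 ≅ Z.
  H_1: rank ker ∂_1 − rank ∂_2 = (30 − 9) − 20 = 1, and ∂_2 has invariant factor 2 > 1, so H_1 ≅ Z ⊕ Z/2Z.
  H_2: rank ker ∂_2 − rank ∂_3 = (20 − 20) − 0 = 0, and there is no ∂_3, so H_2 ≅ 0.

As a check, the Euler characteristic is 10 − 30 + 20 = 0, which agrees with 1 − 1 + 0 = 0.

H_0 = Z,  H_1 = Z ⊕ Z/2Z,  H_2 = 0.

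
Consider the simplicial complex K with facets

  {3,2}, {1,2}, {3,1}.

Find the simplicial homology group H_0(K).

H_0 = Z.

K has 3 vertices, 3 edges.
rank ∂_0 = 0, rank ∂_1 = 2 ⇒ b_0 = 3 − 0 − 2 = 1; all invariant factors of ∂_1 are 1 so no torsion. So H_0 ≅ Z.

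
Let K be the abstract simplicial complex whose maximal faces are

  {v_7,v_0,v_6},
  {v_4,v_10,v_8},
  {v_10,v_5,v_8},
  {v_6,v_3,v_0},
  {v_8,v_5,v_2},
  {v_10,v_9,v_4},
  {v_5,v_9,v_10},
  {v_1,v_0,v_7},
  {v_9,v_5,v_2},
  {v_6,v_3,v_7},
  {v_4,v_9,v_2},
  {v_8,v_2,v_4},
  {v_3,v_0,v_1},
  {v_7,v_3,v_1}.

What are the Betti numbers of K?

Take the total order v_0 < v_1 < v_2 < v_3 < v_4 < v_5 < v_6 < v_7 < v_8 < v_9 < v_10 on the vertex set. Then K (dimension 2) consists of the simplices:

  0-simplices (11): [v_0], [v_1], [v_2], [v_3], [v_4], [v_5], [v_6], [v_7], [v_8], [v_9], [v_10]
  1-simplices (21): (21 of them)
  2-simplices (14): (14 of them)

Hence C_0 ≅ Z^11, C_1 ≅ Z^21, C_2 ≅ Z^14.

Boundary ∂_1: C_1 → C_0 is given by ∂[p,q] = [q] − [p].
As a 11×21 matrix over Z this has rank 9, with invariant factors (1,1,1,1,1,1,1,1,1).

Boundary ∂_2: C_2 → C_1 maps a triangle to the signed sum of its edges. For instance
  ∂[v_2,v_5,v_9] = [v_5,v_9] − [v_2,v_9] + [v_2,v_5],
  ∂[v_0,v_1,v_3] = [v_1,v_3] − [v_0,v_3] + [v_0,v_1].
The resulting 21×14 matrix has rank 12, and its Smith normal form has invariant factors (1,1,1,1,1,1,1,1,1,1,1,1).

Reading off H_k = ker ∂_k / im ∂_{k+1}:

  H_0: rank C_0 − rank ∂_1 = 11 − 9 = 2, and the invariant factors of ∂_1 are all 1, so H_0 = Z^2.
  H_1: rank ker ∂_1 − rank ∂_2 = (21 − 9) − 12 = 0, and the invariant factors of ∂_2 are all 1, so H_1 = 0.
  H_2: rank ker ∂_2 − rank ∂_3 = (14 − 12) − 0 = 2, and there is no ∂_3, so H_2 = Z^2.

As a check, the Euler characteristic is 11 − 21 + 14 = 4, which agrees with 2 − 0 + 2 = 4.
(K is a triangulation of the disjoint union of the 2-sphere S^2 and the 2-sphere S^2.)

Hence the Betti numbers are b_0 = 2, b_1 = 0, b_2 = 2.

b_0 = 2, b_1 = 0, b_2 = 2.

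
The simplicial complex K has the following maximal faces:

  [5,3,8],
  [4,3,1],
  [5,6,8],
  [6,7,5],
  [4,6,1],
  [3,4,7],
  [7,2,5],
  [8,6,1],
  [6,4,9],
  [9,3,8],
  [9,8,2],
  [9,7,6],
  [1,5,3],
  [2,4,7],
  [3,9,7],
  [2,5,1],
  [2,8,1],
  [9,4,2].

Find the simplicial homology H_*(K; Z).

Fix the vertex order 1 < 2 < 3 < 4 < 5 < 6 < 7 < 8 < 9 and write every simplex with vertices in increasing order. Then dim K = 2 and the simplices of K are:

  0-simplices (9): [1], [2], [3], [4], [5], [6], [7], [8], [9]
  1-simplices (27): (27 of them)
  2-simplices (18): [1,2,5], [1,2,8], [1,3,4], [1,3,5], [1,4,6], [1,6,8], [2,4,7], [2,4,9], [2,5,7], [2,8,9], [3,4,7], [3,5,8], [3,7,9], [3,8,9], [4,6,9], [5,6,7], [5,6,8], [6,7,9]

so the chain groups are C_0 ≅ Z^9, C_1 ≅ Z^27, C_2 ≅ Z^18.

∂_1: C_1 → C_0 is given by ∂[p,q] = [q] − [p]. For instance
  ∂[3,5] = [5] − [3].
The 9×27 boundary matrix has rank 8 and Smith normal form diag(1,1,1,1,1,1,1,1).

The boundary map ∂_2: C_2 → C_1 acts by ∂[p,q,r] = [q,r] − [p,r] + [p,q]. For instance
  ∂[1,2,5] = [2,5] − [1,5] + [1,2],
  ∂[2,4,7] = [4,7] − [2,7] + [2,4].
As a 27×18 matrix over Z this has rank 18, with invariant factors (1,1,1,1,1,1,1,1,1,1,1,1,1,1,1,1,1,2).

Reading off H_k = ker ∂_k / im ∂_{k+1}:

  H_0: rank C_0 − rank ∂_1 = 9 − 8 = 1, and the invariant factors of ∂_1 are all 1, so H_0 ≅ Z.
  H_1: rank ker ∂_1 − rank ∂_2 = (27 − 8) − 18 = 1, and ∂_2 has invariant factor 2 > 1, so H_1 ≅ Z ⊕ Z_2.
  H_2: rank ker ∂_2 − rank ∂_3 = (18 − 18) − 0 = 0, and there is no ∂_3, so H_2 ≅ 0.

(K is a triangulation of the Klein bottle.)

H_0 = Z,  H_1 = Z ⊕ Z_2,  H_2 = 0.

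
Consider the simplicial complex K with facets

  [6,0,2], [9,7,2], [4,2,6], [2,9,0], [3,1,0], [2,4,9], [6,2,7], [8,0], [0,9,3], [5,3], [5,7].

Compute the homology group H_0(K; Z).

Fix the vertex order 0 < 1 < 2 < 3 < 4 < 5 < 6 < 7 < 8 < 9 and write every simplex with vertices in increasing order. Then dim K = 2 and the simplices of K are:

  0-simplices (10): [0], [1], [2], [3], [4], [5], [6], [7], [8], [9]
  1-simplices (18): [0,1], [0,2], [0,3], [0,6], [0,8], [0,9], [1,3], [2,4], [2,6], [2,7], [2,9], [3,5], [3,9], [4,6], [4,9], [5,7], [6,7], [7,9]
  2-simplices (8): [0,1,3], [0,2,6], [0,2,9], [0,3,9], [2,4,6], [2,4,9], [2,6,7], [2,7,9]

Hence C_0 ≅ Z^10, C_1 ≅ Z^18, C_2 ≅ Z^8.

∂_1: C_1 → C_0 is given by ∂[p,q] = [q] − [p].
The resulting 10×18 matrix has rank 9, and its Smith normal form has invariant factors (1,1,1,1,1,1,1,1,1).

Boundary ∂_2: C_2 → C_1 sends each 2-simplex [p,q,r] to [q,r] − [p,r] + [p,q]. For instance
  ∂[0,2,6] = [2,6] − [0,6] + [0,2],
  ∂[2,4,9] = [4,9] − [2,9] + [2,4].
The resulting 18×8 matrix has rank 8, and its Smith normal form has invariant factors (1,1,1,1,1,1,1,1).

Reading off H_k = ker ∂_k / im ∂_{k+1}:

  H_0: rank C_0 − rank ∂_1 = 10 − 9 = 1, and the invariant factors of ∂_1 are all 1, so H_0 ≅ Z.

H_0 ≅ Z.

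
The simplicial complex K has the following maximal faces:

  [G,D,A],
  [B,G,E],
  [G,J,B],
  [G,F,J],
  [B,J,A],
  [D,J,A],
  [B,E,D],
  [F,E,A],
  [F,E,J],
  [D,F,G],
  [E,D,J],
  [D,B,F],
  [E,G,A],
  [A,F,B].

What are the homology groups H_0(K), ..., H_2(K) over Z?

H_0 ≅ Z,  H_1 ≅ Z^2,  H_2 ≅ Z.

Fix the vertex order A < B < D < E < F < G < J and write every simplex with vertices in increasing order. Then dim K = 2 and the simplices of K are:

  0-simplices (7): A, B, D, E, F, G, J
  1-simplices (21): AB, AD, AE, AF, AG, AJ, BD, BE, BF, BG, BJ, DE, DF, DG, DJ, EF, EG, EJ, FG, FJ, GJ
  2-simplices (14): ABF, ABJ, ADG, ADJ, AEF, AEG, BDE, BDF, BEG, BGJ, DEJ, DFG, EFJ, FGJ

Hence C_0 ≅ Z^7, C_1 ≅ Z^21, C_2 ≅ Z^14.

The boundary map ∂_1: C_1 → C_0 sends each edge [p,q] (with p < q) to q − p.
The 7×21 boundary matrix has rank 6 and Smith normal form diag(1,1,1,1,1,1).

∂_2: C_2 → C_1 maps a triangle to the signed sum of its edges. For instance
  ∂AEF = EF − AF + AE,
  ∂DFG = FG − DG + DF.
This gives a 21×14 integer matrix of rank 13; reducing to Smith normal form yields diagonal entries (1,1,1,1,1,1,1,1,1,1,1,1,1).

Now H_k = ker ∂_k / im ∂_{k+1}, so:

  H_0: rank C_0 − rank ∂_1 = 7 − 6 = 1, and the invariant factors of ∂_1 are all 1, so H_0 = Z.
  H_1: rank ker ∂_1 − rank ∂_2 = (21 − 6) − 13 = 2, and the invariant factors of ∂_2 are all 1, so H_1 = Z^2.
  H_2: rank ker ∂_2 − rank ∂_3 = (14 − 13) − 0 = 1, and there is no ∂_3, so H_2 = Z.

(K is a triangulation of the torus T^2.)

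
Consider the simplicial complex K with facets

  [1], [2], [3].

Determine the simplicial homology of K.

H_0 ≅ Z^3.

Order the vertices as 1 < 2 < 3. Listing each simplex with vertices in this order, K has dimension 0 with simplices:

  0-simplices (3): [1], [2], [3]

giving chain groups C_0 ≅ Z^3.

Reading off H_k = ker ∂_k / im ∂_{k+1}:

  H_0: rank C_0 − rank ∂_1 = 3 − 0 = 3, and there is no ∂_1, so H_0 = Z^3.

(K is a triangulation of a set of 3 points.)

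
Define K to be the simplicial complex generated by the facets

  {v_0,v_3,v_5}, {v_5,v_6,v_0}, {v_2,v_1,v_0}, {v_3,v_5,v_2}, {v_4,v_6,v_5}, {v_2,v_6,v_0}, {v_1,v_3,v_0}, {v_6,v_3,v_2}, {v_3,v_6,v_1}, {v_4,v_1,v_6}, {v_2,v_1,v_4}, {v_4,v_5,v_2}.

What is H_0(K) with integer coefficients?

Order the vertices as v_0 < v_1 < v_2 < v_3 < v_4 < v_5 < v_6. Listing each simplex with vertices in this order, K has dimension 2 with simplices:

  0-simplices (7): [v_0], [v_1], [v_2], [v_3], [v_4], [v_5], [v_6]
  1-simplices (18): (18 of them)
  2-simplices (12): (12 of them)

giving chain groups C_0 ≅ Z^7, C_1 ≅ Z^18, C_2 ≅ Z^12.

Boundary ∂_1: C_1 → C_0 maps an edge to its endpoints' difference, ∂[p,q] = q − p.
This gives a 7×18 integer matrix of rank 6; reducing to Smith normal form yields diagonal entries (1,1,1,1,1,1).

Boundary ∂_2: C_2 → C_1 maps a triangle to the signed sum of its edges. For instance
  ∂[v_2,v_3,v_5] = [v_3,v_5] − [v_2,v_5] + [v_2,v_3],
  ∂[v_0,v_5,v_6] = [v_5,v_6] − [v_0,v_6] + [v_0,v_5].
As a 18×12 matrix over Z this has rank 12, with invariant factors (1,1,1,1,1,1,1,1,1,1,1,2).

From H_k ≅ ker(∂_k) / im(∂_{k+1}) we obtain:

  H_0: rank C_0 − rank ∂_1 = 7 − 6 = 1, and the invariant factors of ∂_1 are all 1, so H_0 = Z.

H_0 = Z.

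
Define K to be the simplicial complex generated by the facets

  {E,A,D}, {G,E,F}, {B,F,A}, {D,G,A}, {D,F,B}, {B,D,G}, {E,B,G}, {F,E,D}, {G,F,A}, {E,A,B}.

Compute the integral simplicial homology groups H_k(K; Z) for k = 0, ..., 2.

H_0 = Z,  H_1 = Z/2,  H_2 = 0.

Take the total order A < B < D < E < F < G on the vertex set. Then K (dimension 2) consists of the simplices:

  0-simplices (6): A, B, D, E, F, G
  1-simplices (15): AB, AD, AE, AF, AG, BD, BE, BF, BG, DE, DF, DG, EF, EG, FG
  2-simplices (10): ABE, ABF, ADE, ADG, AFG, BDF, BDG, BEG, DEF, EFG

giving chain groups C_0 ≅ Z^6, C_1 ≅ Z^15, C_2 ≅ Z^10.

∂_1: C_1 → C_0 is given by ∂[p,q] = [q] − [p].
The resulting 6×15 matrix has rank 5, and its Smith normal form has invariant factors (1,1,1,1,1).

Boundary ∂_2: C_2 → C_1 maps a triangle to the signed sum of its edges. For instance
  ∂BDF = DF − BF + BD,
  ∂ADE = DE − AE + AD.
The resulting 15×10 matrix has rank 10, and its Smith normal form has invariant factors (1,1,1,1,1,1,1,1,1,2).

Now H_k = ker ∂_k / im ∂_{k+1}, so:

  H_0: rank C_0 − rank ∂_1 = 6 − 5 = 1, and the invariant factors of ∂_1 are all 1, so H_0 = Z.
  H_1: rank ker ∂_1 − rank ∂_2 = (15 − 5) − 10 = 0, and ∂_2 has invariant factor 2 > 1, so H_1 = Z/2.
  H_2: rank ker ∂_2 − rank ∂_3 = (10 − 10) − 0 = 0, and there is no ∂_3, so H_2 = 0.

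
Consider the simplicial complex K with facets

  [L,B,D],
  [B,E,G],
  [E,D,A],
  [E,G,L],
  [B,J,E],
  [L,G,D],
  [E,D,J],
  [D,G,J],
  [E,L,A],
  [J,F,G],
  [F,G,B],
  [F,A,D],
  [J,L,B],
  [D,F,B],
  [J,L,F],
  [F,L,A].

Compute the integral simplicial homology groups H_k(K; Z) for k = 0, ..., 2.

H_0 ≅ Z,  H_1 ≅ Z^2,  H_2 ≅ Z.

Order the vertices as A < B < D < E < F < G < J < L. Listing each simplex with vertices in this order, K has dimension 2 with simplices:

  0-simplices (8): A, B, D, E, F, G, J, L
  1-simplices (24): AD, AE, AF, AL, BD, BE, BF, BG, BJ, BL, DE, DF, DG, DJ, DL, EG, EJ, EL, FG, FJ, FL, GJ, GL, JL
  2-simplices (16): ADE, ADF, AEL, AFL, BDF, BDL, BEG, BEJ, BFG, BJL, DEJ, DGJ, DGL, EGL, FGJ, FJL

Hence C_0 ≅ Z^8, C_1 ≅ Z^24, C_2 ≅ Z^16.

The boundary map ∂_1: C_1 → C_0 is given by ∂[p,q] = [q] − [p].
The 8×24 boundary matrix has rank 7 and Smith normal form diag(1,1,1,1,1,1,1).

Boundary ∂_2: C_2 → C_1 maps a triangle to the signed sum of its edges. For instance
  ∂BEG = EG − BG + BE,
  ∂FGJ = GJ − FJ + FG.
The resulting 24×16 matrix has rank 15, and its Smith normal form has invariant factors (1,1,1,1,1,1,1,1,1,1,1,1,1,1,1).

Computing H_k = (kernel of ∂_k) / (image of ∂_{k+1}):

  H_0: rank C_0 − rank ∂_1 = 8 − 7 = 1, and the invariant factors of ∂_1 are all 1, so H_0 ≅ Z.
  H_1: rank ker ∂_1 − rank ∂_2 = (24 − 7) − 15 = 2, and the invariant factors of ∂_2 are all 1, so H_1 ≅ Z^2.
  H_2: rank ker ∂_2 − rank ∂_3 = (16 − 15) − 0 = 1, and there is no ∂_3, so H_2 ≅ Z.

(K is a triangulation of the torus T^2.)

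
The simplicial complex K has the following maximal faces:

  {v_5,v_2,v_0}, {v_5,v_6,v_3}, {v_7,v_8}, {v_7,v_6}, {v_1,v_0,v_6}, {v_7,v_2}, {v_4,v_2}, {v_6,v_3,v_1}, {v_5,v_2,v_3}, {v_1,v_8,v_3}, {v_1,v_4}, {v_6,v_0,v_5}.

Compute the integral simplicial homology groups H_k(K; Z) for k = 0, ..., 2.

Take the total order v_0 < v_1 < v_2 < v_3 < v_4 < v_5 < v_6 < v_7 < v_8 on the vertex set. Then K (dimension 2) consists of the simplices:

  0-simplices (9): [v_0], [v_1], [v_2], [v_3], [v_4], [v_5], [v_6], [v_7], [v_8]
  1-simplices (18): (18 of them)
  2-simplices (7): [v_0,v_1,v_6], [v_0,v_2,v_5], [v_0,v_5,v_6], [v_1,v_3,v_6], [v_1,v_3,v_8], [v_2,v_3,v_5], [v_3,v_5,v_6]

so the chain groups are C_0 ≅ Z^9, C_1 ≅ Z^18, C_2 ≅ Z^7.

∂_1: C_1 → C_0 sends each edge [p,q] (with p < q) to q − p. For instance
  ∂[v_0,v_5] = [v_5] − [v_0].
This gives a 9×18 integer matrix of rank 8; reducing to Smith normal form yields diagonal entries (1,1,1,1,1,1,1,1).

Boundary ∂_2: C_2 → C_1 maps a triangle to the signed sum of its edges. For instance
  ∂[v_2,v_3,v_5] = [v_3,v_5] − [v_2,v_5] + [v_2,v_3],
  ∂[v_0,v_2,v_5] = [v_2,v_5] − [v_0,v_5] + [v_0,v_2].
As a 18×7 matrix over Z this has rank 7, with invariant factors (1,1,1,1,1,1,1).

Reading off H_k = ker ∂_k / im ∂_{k+1}:

  H_0: rank C_0 − rank ∂_1 = 9 − 8 = 1, and the invariant factors of ∂_1 are all 1, so H_0 = Z.
  H_1: rank ker ∂_1 − rank ∂_2 = (18 − 8) − 7 = 3, and the invariant factors of ∂_2 are all 1, so H_1 = Z^3.
  H_2: rank ker ∂_2 − rank ∂_3 = (7 − 7) − 0 = 0, and there is no ∂_3, so H_2 = 0.

As a check, the Euler characteristic is 9 − 18 + 7 = -2, which agrees with 1 − 3 + 0 = -2.

H_0 ≅ Z,  H_1 ≅ Z^3,  H_2 = 0.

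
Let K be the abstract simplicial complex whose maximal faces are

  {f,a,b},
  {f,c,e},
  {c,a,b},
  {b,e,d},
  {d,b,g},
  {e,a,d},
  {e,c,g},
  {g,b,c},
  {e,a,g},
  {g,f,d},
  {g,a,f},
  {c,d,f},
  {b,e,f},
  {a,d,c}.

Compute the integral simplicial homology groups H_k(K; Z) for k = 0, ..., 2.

Take the total order a < b < c < d < e < f < g on the vertex set. Then K (dimension 2) consists of the simplices:

  0-simplices (7): a, b, c, d, e, f, g
  1-simplices (21): ab, ac, ad, ae, af, ag, bc, bd, be, bf, bg, cd, ce, cf, cg, de, df, dg, ef, eg, fg
  2-simplices (14): abc, abf, acd, ade, aeg, afg, bcg, bde, bdg, bef, cdf, cef, ceg, dfg

giving chain groups C_0 ≅ Z^7, C_1 ≅ Z^21, C_2 ≅ Z^14.

∂_1: C_1 → C_0 sends each edge [p,q] (with p < q) to q − p.
This gives a 7×21 integer matrix of rank 6; reducing to Smith normal form yields diagonal entries (1,1,1,1,1,1).

The boundary map ∂_2: C_2 → C_1 maps a triangle to the signed sum of its edges. For instance
  ∂cef = ef − cf + ce,
  ∂bcg = cg − bg + bc.
This gives a 21×14 integer matrix of rank 13; reducing to Smith normal form yields diagonal entries (1,1,1,1,1,1,1,1,1,1,1,1,1).

From H_k ≅ ker(∂_k) / im(∂_{k+1}) we obtain:

  H_0: rank C_0 − rank ∂_1 = 7 − 6 = 1, and the invariant factors of ∂_1 are all 1, so H_0 ≅ Z.
  H_1: rank ker ∂_1 − rank ∂_2 = (21 − 6) − 13 = 2, and the invariant factors of ∂_2 are all 1, so H_1 ≅ Z^2.
  H_2: rank ker ∂_2 − rank ∂_3 = (14 − 13) − 0 = 1, and there is no ∂_3, so H_2 ≅ Z.

As a check, the Euler characteristic is 7 − 21 + 14 = 0, which agrees with 1 − 2 + 1 = 0.
(K is a triangulation of the torus T^2.)

H_0 = Z,  H_1 = Z^2,  H_2 = Z.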